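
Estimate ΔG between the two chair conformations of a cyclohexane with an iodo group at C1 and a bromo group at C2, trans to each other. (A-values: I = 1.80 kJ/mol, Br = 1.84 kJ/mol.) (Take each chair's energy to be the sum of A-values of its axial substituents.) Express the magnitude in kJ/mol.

3.64 kJ/mol

C1 and C2 have opposite parity, so for the trans isomer the two substituents are e,e in one chair and a,a in the other.
Chair I (iodo axial, bromo axial): E = 3.64 kJ/mol.
Chair II (iodo equatorial, bromo equatorial): E = 0.00 kJ/mol.
ΔE = 3.64 − 0.00 = 3.64 kJ/mol; chair II is more stable.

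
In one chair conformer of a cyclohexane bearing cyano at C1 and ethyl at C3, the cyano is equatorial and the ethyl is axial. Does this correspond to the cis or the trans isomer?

trans

C1 and C3 have the same parity, so their axial bonds point in the same direction.
With same-parity carbons, two substituents on the same face are both axial or both equatorial; opposite faces give one of each.
Here the groups are equatorial/axial → opposite face → trans.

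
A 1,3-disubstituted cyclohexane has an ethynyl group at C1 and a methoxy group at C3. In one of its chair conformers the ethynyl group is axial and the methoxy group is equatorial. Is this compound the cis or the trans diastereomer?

trans

C1 and C3 have the same parity, so their axial bonds point in the same direction.
With same-parity carbons, two substituents on the same face are both axial or both equatorial; opposite faces give one of each.
Here the groups are axial/equatorial → opposite face → trans.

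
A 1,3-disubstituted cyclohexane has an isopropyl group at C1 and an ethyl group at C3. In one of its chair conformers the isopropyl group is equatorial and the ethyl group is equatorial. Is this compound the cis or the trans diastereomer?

cis

C1 and C3 have the same parity, so their axial bonds point in the same direction.
With same-parity carbons, two substituents on the same face are both axial or both equatorial; opposite faces give one of each.
Here the groups are equatorial/equatorial → same face → cis.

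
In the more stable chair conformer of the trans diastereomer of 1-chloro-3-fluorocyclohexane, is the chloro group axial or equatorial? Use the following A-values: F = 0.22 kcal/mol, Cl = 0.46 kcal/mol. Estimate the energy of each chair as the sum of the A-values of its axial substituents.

C1 and C3 have the same parity, so for the trans isomer the two substituents are one axial and one equatorial in each chair.
Chair I (fluoro axial, chloro equatorial): E = 0.22 kcal/mol.
Chair II (fluoro equatorial, chloro axial): E = 0.46 kcal/mol.
Chair I is the more stable (lower-energy) conformer, and in that chair the chloro group is equatorial.

equatorial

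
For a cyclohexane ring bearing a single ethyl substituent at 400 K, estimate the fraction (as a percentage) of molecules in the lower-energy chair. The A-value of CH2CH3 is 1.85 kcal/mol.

One chair has the ethyl group axial (E = 1.85 kcal/mol) and the other has it equatorial (E = 0).
ΔG = 1.85 kcal/mol between the two chairs.
K = exp(ΔG/RT) with R = 1.987×10⁻³ kcal mol⁻¹ K⁻¹ and T = 400 K gives K ≈ 10.3.
Fraction in the lower-energy chair = K/(K+1) = 91.1%.

91.1%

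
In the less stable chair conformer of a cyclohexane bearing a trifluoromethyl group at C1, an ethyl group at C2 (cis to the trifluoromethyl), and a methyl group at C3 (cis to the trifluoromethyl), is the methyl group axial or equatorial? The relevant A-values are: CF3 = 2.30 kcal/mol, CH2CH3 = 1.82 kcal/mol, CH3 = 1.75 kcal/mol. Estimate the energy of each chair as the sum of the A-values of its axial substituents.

axial

Chair I (trifluoromethyl axial, ethyl equatorial, methyl axial): E = 4.05 kcal/mol.
Chair II (trifluoromethyl equatorial, ethyl axial, methyl equatorial): E = 1.82 kcal/mol.
Chair I is the less stable (higher-energy) conformer, and in that chair the methyl group is axial.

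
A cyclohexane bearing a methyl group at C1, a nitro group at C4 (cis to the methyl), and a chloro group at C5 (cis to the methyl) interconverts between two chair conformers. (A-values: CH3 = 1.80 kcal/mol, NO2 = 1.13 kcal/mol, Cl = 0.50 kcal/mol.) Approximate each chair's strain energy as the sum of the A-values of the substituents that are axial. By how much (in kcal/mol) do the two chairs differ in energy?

1.17 kcal/mol

Chair I (methyl axial, nitro equatorial, chloro axial): E = 2.30 kcal/mol.
Chair II (methyl equatorial, nitro axial, chloro equatorial): E = 1.13 kcal/mol.
ΔE = 2.30 − 1.13 = 1.17 kcal/mol; chair II is more stable.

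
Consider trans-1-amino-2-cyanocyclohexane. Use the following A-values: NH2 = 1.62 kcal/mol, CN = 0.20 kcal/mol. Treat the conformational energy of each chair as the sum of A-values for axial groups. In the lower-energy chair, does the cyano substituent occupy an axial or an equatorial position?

equatorial

C1 and C2 have opposite parity, so for the trans isomer the two substituents are e,e in one chair and a,a in the other.
Chair I (amino axial, cyano axial): E = 1.82 kcal/mol.
Chair II (amino equatorial, cyano equatorial): E = 0.00 kcal/mol.
Chair II is the more stable (lower-energy) conformer, and in that chair the cyano group is equatorial.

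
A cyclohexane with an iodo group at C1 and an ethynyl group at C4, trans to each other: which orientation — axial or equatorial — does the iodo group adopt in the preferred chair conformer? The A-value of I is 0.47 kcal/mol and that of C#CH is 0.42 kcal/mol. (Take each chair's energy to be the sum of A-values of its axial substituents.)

equatorial

C1 and C4 have opposite parity, so for the trans isomer the two substituents are e,e in one chair and a,a in the other.
Chair I (iodo axial, ethynyl axial): E = 0.89 kcal/mol.
Chair II (iodo equatorial, ethynyl equatorial): E = 0.00 kcal/mol.
Chair II is the more stable (lower-energy) conformer, and in that chair the iodo group is equatorial.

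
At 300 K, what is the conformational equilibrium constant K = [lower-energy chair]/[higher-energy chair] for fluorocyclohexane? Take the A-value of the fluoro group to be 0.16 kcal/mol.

K ≈ 1.31

One chair has the fluoro group axial (E = 0.16 kcal/mol) and the other has it equatorial (E = 0).
ΔG = 0.16 kcal/mol between the two chairs.
K = exp(ΔG/RT) with R = 1.987×10⁻³ kcal mol⁻¹ K⁻¹ and T = 300 K gives K ≈ 1.31.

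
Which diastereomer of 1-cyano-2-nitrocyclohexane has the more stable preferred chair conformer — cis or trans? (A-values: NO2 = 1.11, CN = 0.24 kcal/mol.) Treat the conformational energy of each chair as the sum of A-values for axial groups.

trans

At 1,2 positions (parity opposite): cis → (a,e or e,a); trans → (e,e or a,a).
Best chair for cis: E = 0.24 kcal/mol; best chair for trans: E = 0.00 kcal/mol.
The trans isomer is lower by 0.24 kcal/mol.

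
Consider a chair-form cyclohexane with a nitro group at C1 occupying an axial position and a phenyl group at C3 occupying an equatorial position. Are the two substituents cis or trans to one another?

C1 and C3 have the same parity, so their axial bonds point in the same direction.
With same-parity carbons, two substituents on the same face are both axial or both equatorial; opposite faces give one of each.
Here the groups are axial/equatorial → opposite face → trans.

trans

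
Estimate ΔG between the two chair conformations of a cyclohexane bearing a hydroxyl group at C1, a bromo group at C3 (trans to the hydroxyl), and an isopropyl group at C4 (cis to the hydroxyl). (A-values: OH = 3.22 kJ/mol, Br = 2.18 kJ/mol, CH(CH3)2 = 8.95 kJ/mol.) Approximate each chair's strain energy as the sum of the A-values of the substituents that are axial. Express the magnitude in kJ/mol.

7.91 kJ/mol

Chair I (hydroxyl axial, bromo equatorial, isopropyl equatorial): E = 3.22 kJ/mol.
Chair II (hydroxyl equatorial, bromo axial, isopropyl axial): E = 11.13 kJ/mol.
ΔE = 11.13 − 3.22 = 7.91 kJ/mol; chair I is more stable.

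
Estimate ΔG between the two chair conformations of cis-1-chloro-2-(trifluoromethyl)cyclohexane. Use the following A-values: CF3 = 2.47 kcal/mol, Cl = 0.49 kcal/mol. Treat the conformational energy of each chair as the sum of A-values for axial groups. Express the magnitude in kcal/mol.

C1 and C2 have opposite parity, so for the cis isomer the two substituents are one axial and one equatorial in each chair.
Chair I (trifluoromethyl axial, chloro equatorial): E = 2.47 kcal/mol.
Chair II (trifluoromethyl equatorial, chloro axial): E = 0.49 kcal/mol.
ΔE = 2.47 − 0.49 = 1.98 kcal/mol; chair II is more stable.

1.98 kcal/mol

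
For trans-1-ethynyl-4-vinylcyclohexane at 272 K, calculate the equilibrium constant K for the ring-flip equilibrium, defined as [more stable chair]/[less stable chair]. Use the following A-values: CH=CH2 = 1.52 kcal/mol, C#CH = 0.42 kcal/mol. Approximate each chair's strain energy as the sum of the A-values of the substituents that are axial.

C1 and C4 have opposite parity, so for the trans isomer the two substituents are e,e in one chair and a,a in the other.
Chair I (vinyl axial, ethynyl axial): E = 1.94 kcal/mol; chair II (vinyl equatorial, ethynyl equatorial): E = 0.00 kcal/mol.
ΔG = 1.94 kcal/mol between the two chairs.
K = exp(ΔG/RT) with R = 1.987×10⁻³ kcal mol⁻¹ K⁻¹ and T = 272 K gives K ≈ 36.2.

K ≈ 36.2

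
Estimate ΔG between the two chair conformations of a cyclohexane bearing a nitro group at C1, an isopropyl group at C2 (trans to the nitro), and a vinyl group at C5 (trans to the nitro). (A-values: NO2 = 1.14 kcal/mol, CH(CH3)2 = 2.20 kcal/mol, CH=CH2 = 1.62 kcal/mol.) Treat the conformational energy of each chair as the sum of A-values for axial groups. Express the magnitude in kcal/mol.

Chair I (nitro axial, isopropyl axial, vinyl equatorial): E = 3.34 kcal/mol.
Chair II (nitro equatorial, isopropyl equatorial, vinyl axial): E = 1.62 kcal/mol.
ΔE = 3.34 − 1.62 = 1.72 kcal/mol; chair II is more stable.

1.72 kcal/mol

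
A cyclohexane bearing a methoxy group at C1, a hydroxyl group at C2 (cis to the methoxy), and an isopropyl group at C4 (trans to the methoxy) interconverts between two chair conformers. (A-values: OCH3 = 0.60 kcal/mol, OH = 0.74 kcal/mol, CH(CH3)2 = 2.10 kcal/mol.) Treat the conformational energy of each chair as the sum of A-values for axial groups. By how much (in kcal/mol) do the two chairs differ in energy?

Chair I (methoxy axial, hydroxyl equatorial, isopropyl axial): E = 2.70 kcal/mol.
Chair II (methoxy equatorial, hydroxyl axial, isopropyl equatorial): E = 0.74 kcal/mol.
ΔE = 2.70 − 0.74 = 1.96 kcal/mol; chair II is more stable.

1.96 kcal/mol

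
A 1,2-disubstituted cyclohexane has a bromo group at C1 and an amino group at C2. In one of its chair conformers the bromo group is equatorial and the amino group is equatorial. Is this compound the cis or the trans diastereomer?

C1 and C2 have opposite parity, so their axial bonds point in opposite directions.
With opposite-parity carbons, two substituents on the same face are one axial and one equatorial; opposite faces give both axial or both equatorial.
Here the groups are equatorial/equatorial → opposite face → trans.

trans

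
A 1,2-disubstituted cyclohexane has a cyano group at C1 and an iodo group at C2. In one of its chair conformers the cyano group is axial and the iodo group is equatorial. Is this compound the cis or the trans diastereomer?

C1 and C2 have opposite parity, so their axial bonds point in opposite directions.
With opposite-parity carbons, two substituents on the same face are one axial and one equatorial; opposite faces give both axial or both equatorial.
Here the groups are axial/equatorial → same face → cis.

cis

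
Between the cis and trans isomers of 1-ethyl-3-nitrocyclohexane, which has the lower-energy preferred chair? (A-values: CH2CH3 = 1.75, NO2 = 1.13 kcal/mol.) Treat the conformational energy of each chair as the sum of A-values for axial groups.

At 1,3 positions (parity same): cis → (e,e or a,a); trans → (a,e or e,a).
Best chair for cis: E = 0.00 kcal/mol; best chair for trans: E = 1.13 kcal/mol.
The cis isomer is lower by 1.13 kcal/mol.

cis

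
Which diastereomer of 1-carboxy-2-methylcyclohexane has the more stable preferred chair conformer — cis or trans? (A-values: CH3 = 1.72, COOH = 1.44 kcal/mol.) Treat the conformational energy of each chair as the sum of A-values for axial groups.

trans

At 1,2 positions (parity opposite): cis → (a,e or e,a); trans → (e,e or a,a).
Best chair for cis: E = 1.44 kcal/mol; best chair for trans: E = 0.00 kcal/mol.
The trans isomer is lower by 1.44 kcal/mol.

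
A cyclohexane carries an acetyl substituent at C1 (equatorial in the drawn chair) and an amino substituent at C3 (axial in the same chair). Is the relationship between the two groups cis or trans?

trans

C1 and C3 have the same parity, so their axial bonds point in the same direction.
With same-parity carbons, two substituents on the same face are both axial or both equatorial; opposite faces give one of each.
Here the groups are equatorial/axial → opposite face → trans.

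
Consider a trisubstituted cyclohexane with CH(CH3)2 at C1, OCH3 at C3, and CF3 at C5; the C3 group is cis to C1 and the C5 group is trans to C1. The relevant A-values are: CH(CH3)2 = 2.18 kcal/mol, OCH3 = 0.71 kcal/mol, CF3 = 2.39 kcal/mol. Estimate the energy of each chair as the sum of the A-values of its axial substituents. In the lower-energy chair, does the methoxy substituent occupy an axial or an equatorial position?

Chair I (isopropyl axial, methoxy axial, trifluoromethyl equatorial): E = 2.89 kcal/mol.
Chair II (isopropyl equatorial, methoxy equatorial, trifluoromethyl axial): E = 2.39 kcal/mol.
Chair II is the more stable (lower-energy) conformer, and in that chair the methoxy group is equatorial.

equatorial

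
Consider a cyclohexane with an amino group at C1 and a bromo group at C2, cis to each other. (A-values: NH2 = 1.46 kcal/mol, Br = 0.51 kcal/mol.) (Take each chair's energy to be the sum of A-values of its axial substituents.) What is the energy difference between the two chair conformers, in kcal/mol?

C1 and C2 have opposite parity, so for the cis isomer the two substituents are one axial and one equatorial in each chair.
Chair I (amino axial, bromo equatorial): E = 1.46 kcal/mol.
Chair II (amino equatorial, bromo axial): E = 0.51 kcal/mol.
ΔE = 1.46 − 0.51 = 0.95 kcal/mol; chair II is more stable.

0.95 kcal/mol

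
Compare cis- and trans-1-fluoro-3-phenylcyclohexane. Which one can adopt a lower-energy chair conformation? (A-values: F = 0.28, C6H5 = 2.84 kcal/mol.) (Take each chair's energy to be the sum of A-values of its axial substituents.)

At 1,3 positions (parity same): cis → (e,e or a,a); trans → (a,e or e,a).
Best chair for cis: E = 0.00 kcal/mol; best chair for trans: E = 0.28 kcal/mol.
The cis isomer is lower by 0.28 kcal/mol.

cis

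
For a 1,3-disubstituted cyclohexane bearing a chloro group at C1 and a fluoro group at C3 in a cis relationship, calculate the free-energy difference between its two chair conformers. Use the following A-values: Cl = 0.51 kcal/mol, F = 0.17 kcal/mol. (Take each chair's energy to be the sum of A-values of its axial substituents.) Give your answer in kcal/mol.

C1 and C3 have the same parity, so for the cis isomer the two substituents are e,e in one chair and a,a in the other.
Chair I (chloro axial, fluoro axial): E = 0.68 kcal/mol.
Chair II (chloro equatorial, fluoro equatorial): E = 0.00 kcal/mol.
ΔE = 0.68 − 0.00 = 0.68 kcal/mol; chair II is more stable.

0.68 kcal/mol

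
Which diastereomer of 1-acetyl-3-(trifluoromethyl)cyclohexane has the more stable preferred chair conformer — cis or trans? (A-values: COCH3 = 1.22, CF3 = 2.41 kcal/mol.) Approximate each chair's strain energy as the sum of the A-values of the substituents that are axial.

cis

At 1,3 positions (parity same): cis → (e,e or a,a); trans → (a,e or e,a).
Best chair for cis: E = 0.00 kcal/mol; best chair for trans: E = 1.22 kcal/mol.
The cis isomer is lower by 1.22 kcal/mol.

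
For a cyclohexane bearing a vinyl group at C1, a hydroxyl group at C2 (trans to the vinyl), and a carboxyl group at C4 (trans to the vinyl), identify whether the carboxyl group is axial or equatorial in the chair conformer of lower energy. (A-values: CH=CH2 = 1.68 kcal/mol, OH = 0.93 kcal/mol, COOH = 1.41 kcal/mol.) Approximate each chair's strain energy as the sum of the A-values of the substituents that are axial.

Chair I (vinyl axial, hydroxyl axial, carboxyl axial): E = 4.02 kcal/mol.
Chair II (vinyl equatorial, hydroxyl equatorial, carboxyl equatorial): E = 0.00 kcal/mol.
Chair II is the more stable (lower-energy) conformer, and in that chair the carboxyl group is equatorial.

equatorial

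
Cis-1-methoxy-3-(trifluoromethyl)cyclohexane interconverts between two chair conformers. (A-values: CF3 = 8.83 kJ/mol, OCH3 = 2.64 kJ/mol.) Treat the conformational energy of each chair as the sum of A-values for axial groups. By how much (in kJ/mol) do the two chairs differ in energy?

11.47 kJ/mol

C1 and C3 have the same parity, so for the cis isomer the two substituents are e,e in one chair and a,a in the other.
Chair I (trifluoromethyl axial, methoxy axial): E = 11.47 kJ/mol.
Chair II (trifluoromethyl equatorial, methoxy equatorial): E = 0.00 kJ/mol.
ΔE = 11.47 − 0.00 = 11.47 kJ/mol; chair II is more stable.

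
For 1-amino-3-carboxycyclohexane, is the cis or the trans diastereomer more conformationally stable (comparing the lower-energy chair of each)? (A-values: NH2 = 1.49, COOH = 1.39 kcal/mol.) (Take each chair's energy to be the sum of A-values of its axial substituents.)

At 1,3 positions (parity same): cis → (e,e or a,a); trans → (a,e or e,a).
Best chair for cis: E = 0.00 kcal/mol; best chair for trans: E = 1.39 kcal/mol.
The cis isomer is lower by 1.39 kcal/mol.

cis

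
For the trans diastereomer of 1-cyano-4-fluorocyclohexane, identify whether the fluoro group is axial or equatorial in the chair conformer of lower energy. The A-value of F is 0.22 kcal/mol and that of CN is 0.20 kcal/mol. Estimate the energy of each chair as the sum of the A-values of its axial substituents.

equatorial

C1 and C4 have opposite parity, so for the trans isomer the two substituents are e,e in one chair and a,a in the other.
Chair I (fluoro axial, cyano axial): E = 0.42 kcal/mol.
Chair II (fluoro equatorial, cyano equatorial): E = 0.00 kcal/mol.
Chair II is the more stable (lower-energy) conformer, and in that chair the fluoro group is equatorial.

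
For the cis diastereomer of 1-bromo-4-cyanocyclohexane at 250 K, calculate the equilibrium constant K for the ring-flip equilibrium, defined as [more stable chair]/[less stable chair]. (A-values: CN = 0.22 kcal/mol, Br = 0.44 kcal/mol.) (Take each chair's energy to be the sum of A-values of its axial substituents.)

C1 and C4 have opposite parity, so for the cis isomer the two substituents are one axial and one equatorial in each chair.
Chair I (cyano axial, bromo equatorial): E = 0.22 kcal/mol; chair II (cyano equatorial, bromo axial): E = 0.44 kcal/mol.
ΔG = 0.22 kcal/mol between the two chairs.
K = exp(ΔG/RT) with R = 1.987×10⁻³ kcal mol⁻¹ K⁻¹ and T = 250 K gives K ≈ 1.56.

K ≈ 1.56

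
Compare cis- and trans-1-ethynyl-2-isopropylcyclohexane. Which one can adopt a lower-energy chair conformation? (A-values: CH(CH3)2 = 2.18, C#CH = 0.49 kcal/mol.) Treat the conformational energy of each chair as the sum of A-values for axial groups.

At 1,2 positions (parity opposite): cis → (a,e or e,a); trans → (e,e or a,a).
Best chair for cis: E = 0.49 kcal/mol; best chair for trans: E = 0.00 kcal/mol.
The trans isomer is lower by 0.49 kcal/mol.

trans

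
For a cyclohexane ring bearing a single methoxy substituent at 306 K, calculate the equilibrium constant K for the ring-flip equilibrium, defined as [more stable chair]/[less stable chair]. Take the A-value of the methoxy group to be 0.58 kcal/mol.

One chair has the methoxy group axial (E = 0.58 kcal/mol) and the other has it equatorial (E = 0).
ΔG = 0.58 kcal/mol between the two chairs.
K = exp(ΔG/RT) with R = 1.987×10⁻³ kcal mol⁻¹ K⁻¹ and T = 306 K gives K ≈ 2.6.

K ≈ 2.60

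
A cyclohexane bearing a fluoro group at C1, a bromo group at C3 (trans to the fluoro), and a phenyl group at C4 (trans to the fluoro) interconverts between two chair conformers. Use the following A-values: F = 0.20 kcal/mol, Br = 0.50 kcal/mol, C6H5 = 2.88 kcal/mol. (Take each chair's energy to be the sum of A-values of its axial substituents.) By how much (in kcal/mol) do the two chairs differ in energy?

2.58 kcal/mol

Chair I (fluoro axial, bromo equatorial, phenyl axial): E = 3.08 kcal/mol.
Chair II (fluoro equatorial, bromo axial, phenyl equatorial): E = 0.50 kcal/mol.
ΔE = 3.08 − 0.50 = 2.58 kcal/mol; chair II is more stable.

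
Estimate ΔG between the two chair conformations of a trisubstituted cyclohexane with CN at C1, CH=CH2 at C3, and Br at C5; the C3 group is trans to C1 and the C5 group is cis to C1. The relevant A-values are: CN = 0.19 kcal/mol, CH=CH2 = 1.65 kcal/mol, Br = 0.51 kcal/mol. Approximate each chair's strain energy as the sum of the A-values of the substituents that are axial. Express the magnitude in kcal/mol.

Chair I (cyano axial, vinyl equatorial, bromo axial): E = 0.70 kcal/mol.
Chair II (cyano equatorial, vinyl axial, bromo equatorial): E = 1.65 kcal/mol.
ΔE = 1.65 − 0.70 = 0.95 kcal/mol; chair I is more stable.

0.95 kcal/mol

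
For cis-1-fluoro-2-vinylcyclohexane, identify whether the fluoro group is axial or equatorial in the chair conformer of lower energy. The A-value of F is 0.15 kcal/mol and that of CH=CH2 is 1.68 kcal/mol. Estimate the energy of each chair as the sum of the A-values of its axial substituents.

axial

C1 and C2 have opposite parity, so for the cis isomer the two substituents are one axial and one equatorial in each chair.
Chair I (fluoro axial, vinyl equatorial): E = 0.15 kcal/mol.
Chair II (fluoro equatorial, vinyl axial): E = 1.68 kcal/mol.
Chair I is the more stable (lower-energy) conformer, and in that chair the fluoro group is axial.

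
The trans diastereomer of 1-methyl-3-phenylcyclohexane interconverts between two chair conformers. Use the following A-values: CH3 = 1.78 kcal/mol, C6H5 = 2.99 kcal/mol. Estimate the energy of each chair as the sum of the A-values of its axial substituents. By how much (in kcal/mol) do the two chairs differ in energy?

C1 and C3 have the same parity, so for the trans isomer the two substituents are one axial and one equatorial in each chair.
Chair I (methyl axial, phenyl equatorial): E = 1.78 kcal/mol.
Chair II (methyl equatorial, phenyl axial): E = 2.99 kcal/mol.
ΔE = 2.99 − 1.78 = 1.21 kcal/mol; chair I is more stable.

1.21 kcal/mol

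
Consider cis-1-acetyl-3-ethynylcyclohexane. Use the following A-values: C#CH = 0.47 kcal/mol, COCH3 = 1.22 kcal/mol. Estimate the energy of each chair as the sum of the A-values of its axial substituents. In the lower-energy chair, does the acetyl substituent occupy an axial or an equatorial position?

equatorial

C1 and C3 have the same parity, so for the cis isomer the two substituents are e,e in one chair and a,a in the other.
Chair I (ethynyl axial, acetyl axial): E = 1.69 kcal/mol.
Chair II (ethynyl equatorial, acetyl equatorial): E = 0.00 kcal/mol.
Chair II is the more stable (lower-energy) conformer, and in that chair the acetyl group is equatorial.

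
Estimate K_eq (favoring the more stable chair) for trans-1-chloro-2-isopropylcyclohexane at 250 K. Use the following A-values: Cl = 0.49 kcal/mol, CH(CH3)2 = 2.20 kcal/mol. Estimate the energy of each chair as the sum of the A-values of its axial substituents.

C1 and C2 have opposite parity, so for the trans isomer the two substituents are e,e in one chair and a,a in the other.
Chair I (chloro axial, isopropyl axial): E = 2.69 kcal/mol; chair II (chloro equatorial, isopropyl equatorial): E = 0.00 kcal/mol.
ΔG = 2.69 kcal/mol between the two chairs.
K = exp(ΔG/RT) with R = 1.987×10⁻³ kcal mol⁻¹ K⁻¹ and T = 250 K gives K ≈ 225.

K ≈ 225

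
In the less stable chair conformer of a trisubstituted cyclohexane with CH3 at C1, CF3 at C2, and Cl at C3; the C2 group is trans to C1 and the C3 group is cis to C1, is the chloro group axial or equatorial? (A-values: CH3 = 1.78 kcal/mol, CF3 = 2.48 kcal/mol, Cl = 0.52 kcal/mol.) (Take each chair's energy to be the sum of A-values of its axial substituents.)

axial

Chair I (methyl axial, trifluoromethyl axial, chloro axial): E = 4.78 kcal/mol.
Chair II (methyl equatorial, trifluoromethyl equatorial, chloro equatorial): E = 0.00 kcal/mol.
Chair I is the less stable (higher-energy) conformer, and in that chair the chloro group is axial.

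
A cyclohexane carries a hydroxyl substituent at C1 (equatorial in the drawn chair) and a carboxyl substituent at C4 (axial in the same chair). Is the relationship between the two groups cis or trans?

C1 and C4 have opposite parity, so their axial bonds point in opposite directions.
With opposite-parity carbons, two substituents on the same face are one axial and one equatorial; opposite faces give both axial or both equatorial.
Here the groups are equatorial/axial → same face → cis.

cis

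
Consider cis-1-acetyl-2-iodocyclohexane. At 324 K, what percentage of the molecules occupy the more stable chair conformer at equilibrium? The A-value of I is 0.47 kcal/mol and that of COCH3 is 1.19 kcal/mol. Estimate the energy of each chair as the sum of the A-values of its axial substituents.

C1 and C2 have opposite parity, so for the cis isomer the two substituents are one axial and one equatorial in each chair.
Chair I (iodo axial, acetyl equatorial): E = 0.47 kcal/mol; chair II (iodo equatorial, acetyl axial): E = 1.19 kcal/mol.
ΔG = 0.72 kcal/mol between the two chairs.
K = exp(ΔG/RT) with R = 1.987×10⁻³ kcal mol⁻¹ K⁻¹ and T = 324 K gives K ≈ 3.06.
Fraction in the lower-energy chair = K/(K+1) = 75.4%.

75.4%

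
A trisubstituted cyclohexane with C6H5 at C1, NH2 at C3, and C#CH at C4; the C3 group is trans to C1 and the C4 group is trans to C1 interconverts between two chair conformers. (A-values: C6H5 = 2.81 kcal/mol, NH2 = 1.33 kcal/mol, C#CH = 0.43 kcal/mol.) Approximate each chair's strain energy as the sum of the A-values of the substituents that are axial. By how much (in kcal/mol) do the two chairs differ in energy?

1.91 kcal/mol

Chair I (phenyl axial, amino equatorial, ethynyl axial): E = 3.24 kcal/mol.
Chair II (phenyl equatorial, amino axial, ethynyl equatorial): E = 1.33 kcal/mol.
ΔE = 3.24 − 1.33 = 1.91 kcal/mol; chair II is more stable.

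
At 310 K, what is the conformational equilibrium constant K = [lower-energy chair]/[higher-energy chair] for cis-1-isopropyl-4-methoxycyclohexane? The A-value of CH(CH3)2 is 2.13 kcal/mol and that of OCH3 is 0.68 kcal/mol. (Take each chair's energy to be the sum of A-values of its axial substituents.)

C1 and C4 have opposite parity, so for the cis isomer the two substituents are one axial and one equatorial in each chair.
Chair I (isopropyl axial, methoxy equatorial): E = 2.13 kcal/mol; chair II (isopropyl equatorial, methoxy axial): E = 0.68 kcal/mol.
ΔG = 1.45 kcal/mol between the two chairs.
K = exp(ΔG/RT) with R = 1.987×10⁻³ kcal mol⁻¹ K⁻¹ and T = 310 K gives K ≈ 10.5.

K ≈ 10.5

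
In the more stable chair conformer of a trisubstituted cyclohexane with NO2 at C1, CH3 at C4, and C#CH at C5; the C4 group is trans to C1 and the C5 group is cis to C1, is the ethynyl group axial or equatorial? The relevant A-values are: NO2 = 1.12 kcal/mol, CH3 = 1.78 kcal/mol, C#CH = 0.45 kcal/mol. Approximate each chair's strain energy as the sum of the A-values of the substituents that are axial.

equatorial

Chair I (nitro axial, methyl axial, ethynyl axial): E = 3.35 kcal/mol.
Chair II (nitro equatorial, methyl equatorial, ethynyl equatorial): E = 0.00 kcal/mol.
Chair II is the more stable (lower-energy) conformer, and in that chair the ethynyl group is equatorial.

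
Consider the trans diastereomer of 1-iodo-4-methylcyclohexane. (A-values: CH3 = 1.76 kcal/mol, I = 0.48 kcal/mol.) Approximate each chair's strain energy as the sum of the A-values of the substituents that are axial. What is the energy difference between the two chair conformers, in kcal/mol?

2.24 kcal/mol

C1 and C4 have opposite parity, so for the trans isomer the two substituents are e,e in one chair and a,a in the other.
Chair I (methyl axial, iodo axial): E = 2.24 kcal/mol.
Chair II (methyl equatorial, iodo equatorial): E = 0.00 kcal/mol.
ΔE = 2.24 − 0.00 = 2.24 kcal/mol; chair II is more stable.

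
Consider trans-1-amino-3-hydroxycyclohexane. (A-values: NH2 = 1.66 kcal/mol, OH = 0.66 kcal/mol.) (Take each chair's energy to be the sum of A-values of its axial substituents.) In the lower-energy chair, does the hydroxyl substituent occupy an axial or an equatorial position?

C1 and C3 have the same parity, so for the trans isomer the two substituents are one axial and one equatorial in each chair.
Chair I (amino axial, hydroxyl equatorial): E = 1.66 kcal/mol.
Chair II (amino equatorial, hydroxyl axial): E = 0.66 kcal/mol.
Chair II is the more stable (lower-energy) conformer, and in that chair the hydroxyl group is axial.

axial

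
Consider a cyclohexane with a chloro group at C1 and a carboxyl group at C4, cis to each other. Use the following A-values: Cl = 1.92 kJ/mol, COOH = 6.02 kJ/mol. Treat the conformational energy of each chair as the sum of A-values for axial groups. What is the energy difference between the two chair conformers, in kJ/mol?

C1 and C4 have opposite parity, so for the cis isomer the two substituents are one axial and one equatorial in each chair.
Chair I (chloro axial, carboxyl equatorial): E = 1.92 kJ/mol.
Chair II (chloro equatorial, carboxyl axial): E = 6.02 kJ/mol.
ΔE = 6.02 − 1.92 = 4.10 kJ/mol; chair I is more stable.

4.10 kJ/mol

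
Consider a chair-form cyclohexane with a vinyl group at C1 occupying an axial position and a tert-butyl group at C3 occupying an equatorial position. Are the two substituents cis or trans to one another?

C1 and C3 have the same parity, so their axial bonds point in the same direction.
With same-parity carbons, two substituents on the same face are both axial or both equatorial; opposite faces give one of each.
Here the groups are axial/equatorial → opposite face → trans.

trans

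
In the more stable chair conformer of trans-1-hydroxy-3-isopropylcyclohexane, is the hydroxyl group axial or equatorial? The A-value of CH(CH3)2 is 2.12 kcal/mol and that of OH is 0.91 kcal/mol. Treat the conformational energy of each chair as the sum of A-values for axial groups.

axial

C1 and C3 have the same parity, so for the trans isomer the two substituents are one axial and one equatorial in each chair.
Chair I (isopropyl axial, hydroxyl equatorial): E = 2.12 kcal/mol.
Chair II (isopropyl equatorial, hydroxyl axial): E = 0.91 kcal/mol.
Chair II is the more stable (lower-energy) conformer, and in that chair the hydroxyl group is axial.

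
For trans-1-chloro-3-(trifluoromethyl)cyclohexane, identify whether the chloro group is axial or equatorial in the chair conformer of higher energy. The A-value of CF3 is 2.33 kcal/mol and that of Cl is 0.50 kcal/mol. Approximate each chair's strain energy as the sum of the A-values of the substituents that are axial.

equatorial

C1 and C3 have the same parity, so for the trans isomer the two substituents are one axial and one equatorial in each chair.
Chair I (trifluoromethyl axial, chloro equatorial): E = 2.33 kcal/mol.
Chair II (trifluoromethyl equatorial, chloro axial): E = 0.50 kcal/mol.
Chair I is the less stable (higher-energy) conformer, and in that chair the chloro group is equatorial.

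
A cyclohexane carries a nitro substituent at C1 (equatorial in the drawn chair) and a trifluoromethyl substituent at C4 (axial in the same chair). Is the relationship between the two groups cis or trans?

C1 and C4 have opposite parity, so their axial bonds point in opposite directions.
With opposite-parity carbons, two substituents on the same face are one axial and one equatorial; opposite faces give both axial or both equatorial.
Here the groups are equatorial/axial → same face → cis.

cis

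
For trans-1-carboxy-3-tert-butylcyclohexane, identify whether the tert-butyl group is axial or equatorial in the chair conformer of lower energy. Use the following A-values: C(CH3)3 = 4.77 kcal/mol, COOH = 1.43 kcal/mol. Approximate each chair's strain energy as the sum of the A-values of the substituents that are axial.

equatorial

C1 and C3 have the same parity, so for the trans isomer the two substituents are one axial and one equatorial in each chair.
Chair I (tert-butyl axial, carboxyl equatorial): E = 4.77 kcal/mol.
Chair II (tert-butyl equatorial, carboxyl axial): E = 1.43 kcal/mol.
Chair II is the more stable (lower-energy) conformer, and in that chair the tert-butyl group is equatorial.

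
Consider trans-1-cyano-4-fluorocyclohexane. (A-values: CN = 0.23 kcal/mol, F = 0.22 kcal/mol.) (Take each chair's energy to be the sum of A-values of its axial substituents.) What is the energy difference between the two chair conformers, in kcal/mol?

0.45 kcal/mol

C1 and C4 have opposite parity, so for the trans isomer the two substituents are e,e in one chair and a,a in the other.
Chair I (cyano axial, fluoro axial): E = 0.45 kcal/mol.
Chair II (cyano equatorial, fluoro equatorial): E = 0.00 kcal/mol.
ΔE = 0.45 − 0.00 = 0.45 kcal/mol; chair II is more stable.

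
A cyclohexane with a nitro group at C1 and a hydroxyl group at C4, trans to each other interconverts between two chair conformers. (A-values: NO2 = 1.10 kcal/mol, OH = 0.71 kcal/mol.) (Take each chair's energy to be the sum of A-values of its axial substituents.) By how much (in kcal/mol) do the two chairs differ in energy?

1.81 kcal/mol

C1 and C4 have opposite parity, so for the trans isomer the two substituents are e,e in one chair and a,a in the other.
Chair I (nitro axial, hydroxyl axial): E = 1.81 kcal/mol.
Chair II (nitro equatorial, hydroxyl equatorial): E = 0.00 kcal/mol.
ΔE = 1.81 − 0.00 = 1.81 kcal/mol; chair II is more stable.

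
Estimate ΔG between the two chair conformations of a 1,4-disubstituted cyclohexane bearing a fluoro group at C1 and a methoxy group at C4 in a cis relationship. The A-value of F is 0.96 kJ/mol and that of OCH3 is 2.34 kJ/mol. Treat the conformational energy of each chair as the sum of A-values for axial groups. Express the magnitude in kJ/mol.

1.38 kJ/mol

C1 and C4 have opposite parity, so for the cis isomer the two substituents are one axial and one equatorial in each chair.
Chair I (fluoro axial, methoxy equatorial): E = 0.96 kJ/mol.
Chair II (fluoro equatorial, methoxy axial): E = 2.34 kJ/mol.
ΔE = 2.34 − 0.96 = 1.38 kJ/mol; chair I is more stable.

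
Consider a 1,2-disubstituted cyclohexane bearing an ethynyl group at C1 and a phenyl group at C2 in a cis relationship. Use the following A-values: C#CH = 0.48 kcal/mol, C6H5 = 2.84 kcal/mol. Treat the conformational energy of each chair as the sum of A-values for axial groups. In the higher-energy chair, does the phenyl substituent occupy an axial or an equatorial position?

axial

C1 and C2 have opposite parity, so for the cis isomer the two substituents are one axial and one equatorial in each chair.
Chair I (ethynyl axial, phenyl equatorial): E = 0.48 kcal/mol.
Chair II (ethynyl equatorial, phenyl axial): E = 2.84 kcal/mol.
Chair II is the less stable (higher-energy) conformer, and in that chair the phenyl group is axial.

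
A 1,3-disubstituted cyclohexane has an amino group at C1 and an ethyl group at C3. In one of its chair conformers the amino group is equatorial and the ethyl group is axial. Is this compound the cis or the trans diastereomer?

trans

C1 and C3 have the same parity, so their axial bonds point in the same direction.
With same-parity carbons, two substituents on the same face are both axial or both equatorial; opposite faces give one of each.
Here the groups are equatorial/axial → opposite face → trans.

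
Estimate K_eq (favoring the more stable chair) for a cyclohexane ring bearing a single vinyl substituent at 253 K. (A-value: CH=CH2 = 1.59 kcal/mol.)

K ≈ 23.6

One chair has the vinyl group axial (E = 1.59 kcal/mol) and the other has it equatorial (E = 0).
ΔG = 1.59 kcal/mol between the two chairs.
K = exp(ΔG/RT) with R = 1.987×10⁻³ kcal mol⁻¹ K⁻¹ and T = 253 K gives K ≈ 23.6.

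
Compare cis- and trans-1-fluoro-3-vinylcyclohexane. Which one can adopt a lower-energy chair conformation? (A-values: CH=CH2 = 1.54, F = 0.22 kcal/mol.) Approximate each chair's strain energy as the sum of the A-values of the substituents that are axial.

At 1,3 positions (parity same): cis → (e,e or a,a); trans → (a,e or e,a).
Best chair for cis: E = 0.00 kcal/mol; best chair for trans: E = 0.22 kcal/mol.
The cis isomer is lower by 0.22 kcal/mol.

cis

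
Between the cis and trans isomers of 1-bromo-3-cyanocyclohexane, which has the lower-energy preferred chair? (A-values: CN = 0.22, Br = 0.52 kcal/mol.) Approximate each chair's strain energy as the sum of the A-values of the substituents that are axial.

At 1,3 positions (parity same): cis → (e,e or a,a); trans → (a,e or e,a).
Best chair for cis: E = 0.00 kcal/mol; best chair for trans: E = 0.22 kcal/mol.
The cis isomer is lower by 0.22 kcal/mol.

cis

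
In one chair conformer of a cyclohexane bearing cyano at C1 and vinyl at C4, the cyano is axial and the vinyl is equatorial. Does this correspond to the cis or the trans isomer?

C1 and C4 have opposite parity, so their axial bonds point in opposite directions.
With opposite-parity carbons, two substituents on the same face are one axial and one equatorial; opposite faces give both axial or both equatorial.
Here the groups are axial/equatorial → same face → cis.

cis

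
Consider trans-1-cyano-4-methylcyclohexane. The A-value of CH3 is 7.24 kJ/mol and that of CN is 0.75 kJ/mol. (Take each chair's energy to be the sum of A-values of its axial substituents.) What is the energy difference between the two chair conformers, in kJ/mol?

7.99 kJ/mol

C1 and C4 have opposite parity, so for the trans isomer the two substituents are e,e in one chair and a,a in the other.
Chair I (methyl axial, cyano axial): E = 7.99 kJ/mol.
Chair II (methyl equatorial, cyano equatorial): E = 0.00 kJ/mol.
ΔE = 7.99 − 0.00 = 7.99 kJ/mol; chair II is more stable.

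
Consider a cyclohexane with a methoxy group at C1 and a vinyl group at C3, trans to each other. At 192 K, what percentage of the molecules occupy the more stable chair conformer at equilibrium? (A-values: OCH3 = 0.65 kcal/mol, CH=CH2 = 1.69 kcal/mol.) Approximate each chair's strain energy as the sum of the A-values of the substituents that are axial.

C1 and C3 have the same parity, so for the trans isomer the two substituents are one axial and one equatorial in each chair.
Chair I (methoxy axial, vinyl equatorial): E = 0.65 kcal/mol; chair II (methoxy equatorial, vinyl axial): E = 1.69 kcal/mol.
ΔG = 1.04 kcal/mol between the two chairs.
K = exp(ΔG/RT) with R = 1.987×10⁻³ kcal mol⁻¹ K⁻¹ and T = 192 K gives K ≈ 15.3.
Fraction in the lower-energy chair = K/(K+1) = 93.9%.

93.9%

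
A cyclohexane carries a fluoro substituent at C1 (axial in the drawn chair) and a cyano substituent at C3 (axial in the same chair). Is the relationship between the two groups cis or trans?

C1 and C3 have the same parity, so their axial bonds point in the same direction.
With same-parity carbons, two substituents on the same face are both axial or both equatorial; opposite faces give one of each.
Here the groups are axial/axial → same face → cis.

cis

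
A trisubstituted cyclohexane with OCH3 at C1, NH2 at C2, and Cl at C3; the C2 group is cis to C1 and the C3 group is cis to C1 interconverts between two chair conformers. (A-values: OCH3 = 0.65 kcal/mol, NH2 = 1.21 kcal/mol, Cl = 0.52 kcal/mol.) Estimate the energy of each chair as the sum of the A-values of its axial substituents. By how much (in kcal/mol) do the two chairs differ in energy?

Chair I (methoxy axial, amino equatorial, chloro axial): E = 1.17 kcal/mol.
Chair II (methoxy equatorial, amino axial, chloro equatorial): E = 1.21 kcal/mol.
ΔE = 1.21 − 1.17 = 0.04 kcal/mol; chair I is more stable.

0.04 kcal/mol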